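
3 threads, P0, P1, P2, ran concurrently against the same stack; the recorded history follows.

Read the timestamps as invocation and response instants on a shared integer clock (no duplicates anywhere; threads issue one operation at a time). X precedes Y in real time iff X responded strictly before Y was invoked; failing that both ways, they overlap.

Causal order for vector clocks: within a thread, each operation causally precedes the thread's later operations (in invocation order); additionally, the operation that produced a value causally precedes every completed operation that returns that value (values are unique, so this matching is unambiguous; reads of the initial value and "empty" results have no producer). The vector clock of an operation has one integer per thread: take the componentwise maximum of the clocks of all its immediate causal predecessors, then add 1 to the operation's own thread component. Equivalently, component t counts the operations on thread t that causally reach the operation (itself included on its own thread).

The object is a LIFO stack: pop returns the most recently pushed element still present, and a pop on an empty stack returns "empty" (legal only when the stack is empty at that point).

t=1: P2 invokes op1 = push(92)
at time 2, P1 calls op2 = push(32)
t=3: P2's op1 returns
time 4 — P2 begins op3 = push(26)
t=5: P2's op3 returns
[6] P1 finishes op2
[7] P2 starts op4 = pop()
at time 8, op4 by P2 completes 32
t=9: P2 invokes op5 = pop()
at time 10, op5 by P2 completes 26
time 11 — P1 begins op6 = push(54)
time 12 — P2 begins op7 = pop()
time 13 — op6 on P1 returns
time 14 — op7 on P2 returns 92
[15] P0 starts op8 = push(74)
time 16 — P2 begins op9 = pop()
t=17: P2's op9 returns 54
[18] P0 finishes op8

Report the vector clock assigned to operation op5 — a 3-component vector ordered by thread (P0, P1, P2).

(0, 1, 4)

no predecessors for op1 (invoked 1): P2 increments from zero → (0, 0, 1)
no predecessors for op2 (invoked 2): P1 increments from zero → (0, 1, 0)
no predecessors for op8 (invoked 15): P0 increments from zero → (1, 0, 0)
merge at op3 (invoked 4): VC(op1)=(0, 0, 1), own-thread bump on P2 → (0, 0, 2)
merge at op6 (invoked 11): VC(op2)=(0, 1, 0), own-thread bump on P1 → (0, 2, 0)
merge at op4 (invoked 7): VC(op2)=(0, 1, 0), VC(op3)=(0, 0, 2), own-thread bump on P2 → (0, 1, 3)
merge at op5 (invoked 9): VC(op3)=(0, 0, 2), VC(op4)=(0, 1, 3), own-thread bump on P2 → (0, 1, 4)
merge at op7 (invoked 12): VC(op1)=(0, 0, 1), VC(op5)=(0, 1, 4), own-thread bump on P2 → (0, 1, 5)
merge at op9 (invoked 16): VC(op6)=(0, 2, 0), VC(op7)=(0, 1, 5), own-thread bump on P2 → (0, 2, 6)
target: VC(op5) = (0, 1, 4)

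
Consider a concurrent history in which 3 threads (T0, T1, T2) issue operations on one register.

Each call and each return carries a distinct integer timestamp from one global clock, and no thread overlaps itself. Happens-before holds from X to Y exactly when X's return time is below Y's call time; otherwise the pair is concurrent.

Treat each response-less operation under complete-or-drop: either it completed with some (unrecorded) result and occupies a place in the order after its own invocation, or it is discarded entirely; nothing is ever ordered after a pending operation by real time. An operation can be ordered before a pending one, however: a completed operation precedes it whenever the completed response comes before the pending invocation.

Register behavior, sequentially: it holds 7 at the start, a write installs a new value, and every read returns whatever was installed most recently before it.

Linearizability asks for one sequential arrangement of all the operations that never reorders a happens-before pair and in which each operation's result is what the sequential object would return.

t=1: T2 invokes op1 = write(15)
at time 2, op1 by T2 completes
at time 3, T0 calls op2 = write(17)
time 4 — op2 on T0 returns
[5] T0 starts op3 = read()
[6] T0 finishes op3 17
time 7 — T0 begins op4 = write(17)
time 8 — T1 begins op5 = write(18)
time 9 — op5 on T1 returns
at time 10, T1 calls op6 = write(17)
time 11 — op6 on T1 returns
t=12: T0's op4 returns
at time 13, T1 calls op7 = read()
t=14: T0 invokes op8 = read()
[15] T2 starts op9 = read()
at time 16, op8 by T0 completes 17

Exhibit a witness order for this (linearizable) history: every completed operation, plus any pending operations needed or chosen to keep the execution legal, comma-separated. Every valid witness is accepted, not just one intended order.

after step 1 (op1 write(15)): value 15
after step 2 (op2 write(17)): value 17
after step 3 (op3 read() → 17): value 17
after step 4 (op4 write(17)): value 17
after step 5 (op5 write(18)): value 18
after step 6 (op6 write(17)): value 17
after step 7 (op7 read() (pending, included)): value 17
after step 8 (op8 read() → 17): value 17

op1, op2, op3, op4, op5, op6, op7, op8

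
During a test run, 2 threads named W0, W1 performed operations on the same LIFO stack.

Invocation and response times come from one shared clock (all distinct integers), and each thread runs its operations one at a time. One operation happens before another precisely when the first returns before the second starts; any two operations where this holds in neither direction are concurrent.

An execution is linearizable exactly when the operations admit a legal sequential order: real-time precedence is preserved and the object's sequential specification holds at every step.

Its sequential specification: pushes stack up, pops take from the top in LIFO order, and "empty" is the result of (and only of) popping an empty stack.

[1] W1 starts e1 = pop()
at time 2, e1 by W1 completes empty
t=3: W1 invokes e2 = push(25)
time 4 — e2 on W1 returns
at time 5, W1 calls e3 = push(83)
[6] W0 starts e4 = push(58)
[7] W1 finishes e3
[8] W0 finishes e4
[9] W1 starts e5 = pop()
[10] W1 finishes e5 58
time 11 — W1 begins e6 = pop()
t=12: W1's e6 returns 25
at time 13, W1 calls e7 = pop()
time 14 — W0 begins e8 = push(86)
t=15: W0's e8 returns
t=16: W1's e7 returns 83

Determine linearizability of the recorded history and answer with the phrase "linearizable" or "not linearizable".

cut after 11 events: linearizable; cut after 12 events (e6 responds, time 12): not linearizable
2 orders of the 6 completed LIFO stack ops respect real time; none is legal
take e1, e2, e3, e4, e5, e6: step 6 already fails, because e6 pop() → 25 cannot occur there
take e1, e2, e4, e3, e5, e6: step 5 already fails, because e5 pop() → 58 cannot occur there

not linearizable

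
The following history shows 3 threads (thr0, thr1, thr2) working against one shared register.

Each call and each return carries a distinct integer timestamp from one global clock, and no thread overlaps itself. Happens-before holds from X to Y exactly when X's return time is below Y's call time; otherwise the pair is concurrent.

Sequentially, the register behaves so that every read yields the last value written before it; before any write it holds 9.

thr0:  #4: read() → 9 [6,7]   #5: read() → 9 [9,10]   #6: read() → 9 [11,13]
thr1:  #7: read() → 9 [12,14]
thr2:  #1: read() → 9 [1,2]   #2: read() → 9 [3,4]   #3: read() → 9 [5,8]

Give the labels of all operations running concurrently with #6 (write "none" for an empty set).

#7

#6 spans [11,13]; an op avoiding the whole window 11..13 is ordered, any other is concurrent
#1 [1,2]: before
#2 [3,4]: before
#3 [5,8]: before
#4 [6,7]: before
#5 [9,10]: before
#7 [12,14]: concurrent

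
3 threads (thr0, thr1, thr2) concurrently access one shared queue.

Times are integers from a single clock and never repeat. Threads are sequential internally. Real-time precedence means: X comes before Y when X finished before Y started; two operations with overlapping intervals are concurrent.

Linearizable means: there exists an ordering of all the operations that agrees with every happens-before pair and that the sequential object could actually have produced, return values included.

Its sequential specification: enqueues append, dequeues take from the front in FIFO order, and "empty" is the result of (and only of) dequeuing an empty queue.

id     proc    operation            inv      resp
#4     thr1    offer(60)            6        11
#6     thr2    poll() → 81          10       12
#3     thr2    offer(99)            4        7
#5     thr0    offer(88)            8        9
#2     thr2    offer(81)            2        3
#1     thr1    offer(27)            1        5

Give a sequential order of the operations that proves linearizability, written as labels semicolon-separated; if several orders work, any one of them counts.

after step 1 (#2 offer(81)): queue <81>
after step 2 (#1 offer(27)): queue <81,27>
after step 3 (#3 offer(99)): queue <81,27,99>
after step 4 (#4 offer(60)): queue <81,27,99,60>
after step 5 (#5 offer(88)): queue <81,27,99,60,88>
after step 6 (#6 poll() → 81): queue <27,99,60,88>

#2; #1; #3; #4; #5; #6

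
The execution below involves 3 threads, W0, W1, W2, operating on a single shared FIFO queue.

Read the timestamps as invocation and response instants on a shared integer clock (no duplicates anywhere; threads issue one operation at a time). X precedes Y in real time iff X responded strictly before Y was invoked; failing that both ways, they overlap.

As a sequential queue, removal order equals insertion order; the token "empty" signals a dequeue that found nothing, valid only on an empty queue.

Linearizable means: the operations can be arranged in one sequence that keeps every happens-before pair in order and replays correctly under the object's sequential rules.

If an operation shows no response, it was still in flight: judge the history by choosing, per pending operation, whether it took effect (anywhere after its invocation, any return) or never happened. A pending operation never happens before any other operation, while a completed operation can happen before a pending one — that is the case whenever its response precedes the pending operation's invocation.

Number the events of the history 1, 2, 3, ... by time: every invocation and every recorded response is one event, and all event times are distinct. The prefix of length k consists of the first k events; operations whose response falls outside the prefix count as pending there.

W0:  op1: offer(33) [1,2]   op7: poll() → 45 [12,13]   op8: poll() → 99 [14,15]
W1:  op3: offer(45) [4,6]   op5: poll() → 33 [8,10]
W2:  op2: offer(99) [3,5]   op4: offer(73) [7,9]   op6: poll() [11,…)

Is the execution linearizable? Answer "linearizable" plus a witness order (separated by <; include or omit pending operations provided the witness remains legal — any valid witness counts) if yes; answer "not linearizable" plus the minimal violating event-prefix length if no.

linearizable — witness: op1 < op3 < op2 < op4 < op5 < op7 < op8

after step 1 (op1 offer(33)): queue <33>
after step 2 (op3 offer(45)): queue <33,45>
after step 3 (op2 offer(99)): queue <33,45,99>
after step 4 (op4 offer(73)): queue <33,45,99,73>
after step 5 (op5 poll() → 33): queue <45,99,73>
after step 6 (op7 poll() → 45): queue <99,73>
after step 7 (op8 poll() → 99): queue <73>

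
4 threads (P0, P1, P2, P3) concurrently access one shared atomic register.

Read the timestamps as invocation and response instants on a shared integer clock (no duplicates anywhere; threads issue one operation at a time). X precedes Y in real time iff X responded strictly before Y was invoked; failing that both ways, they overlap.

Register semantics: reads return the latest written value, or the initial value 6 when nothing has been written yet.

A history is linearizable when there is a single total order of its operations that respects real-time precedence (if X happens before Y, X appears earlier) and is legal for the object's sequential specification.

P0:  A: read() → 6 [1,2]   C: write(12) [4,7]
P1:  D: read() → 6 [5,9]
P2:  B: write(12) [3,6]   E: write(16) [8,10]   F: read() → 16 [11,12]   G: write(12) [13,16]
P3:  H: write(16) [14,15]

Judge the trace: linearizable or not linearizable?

linearizable

a witness: A, D, B, C, E, F, G, H
step 1: A read() → 6 — value 6
step 2: D read() → 6 — value 6
step 3: B write(12) — value 12
step 4: C write(12) — value 12
step 5: E write(16) — value 16
step 6: F read() → 16 — value 16
step 7: G write(12) — value 12
step 8: H write(16) — value 16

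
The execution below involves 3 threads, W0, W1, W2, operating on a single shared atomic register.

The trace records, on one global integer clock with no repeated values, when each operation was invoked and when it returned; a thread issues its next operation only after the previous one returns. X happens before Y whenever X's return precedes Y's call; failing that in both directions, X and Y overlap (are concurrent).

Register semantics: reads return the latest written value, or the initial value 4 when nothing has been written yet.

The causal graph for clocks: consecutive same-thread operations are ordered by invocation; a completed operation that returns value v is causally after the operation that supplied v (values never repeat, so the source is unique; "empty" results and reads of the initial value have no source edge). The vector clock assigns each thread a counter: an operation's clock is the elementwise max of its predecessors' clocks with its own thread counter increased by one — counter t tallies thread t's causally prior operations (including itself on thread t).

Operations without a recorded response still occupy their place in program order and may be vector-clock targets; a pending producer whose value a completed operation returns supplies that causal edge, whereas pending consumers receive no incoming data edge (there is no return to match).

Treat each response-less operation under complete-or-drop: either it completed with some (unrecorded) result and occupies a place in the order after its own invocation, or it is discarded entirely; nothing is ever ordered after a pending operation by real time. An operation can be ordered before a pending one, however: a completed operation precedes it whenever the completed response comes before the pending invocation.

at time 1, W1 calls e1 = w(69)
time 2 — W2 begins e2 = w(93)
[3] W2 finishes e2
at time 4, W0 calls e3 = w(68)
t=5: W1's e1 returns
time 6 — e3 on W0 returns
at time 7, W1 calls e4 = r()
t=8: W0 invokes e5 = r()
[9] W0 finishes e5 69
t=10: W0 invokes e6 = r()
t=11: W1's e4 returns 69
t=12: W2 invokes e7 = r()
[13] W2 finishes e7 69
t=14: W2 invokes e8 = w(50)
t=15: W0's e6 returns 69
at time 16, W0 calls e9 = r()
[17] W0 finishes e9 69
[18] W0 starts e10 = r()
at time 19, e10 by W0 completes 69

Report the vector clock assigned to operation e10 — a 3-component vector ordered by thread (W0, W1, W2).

invoked at 2, e2 has no predecessors; its own W2 bump gives (0, 0, 1)
invoked at 1, e1 has no predecessors; its own W1 bump gives (0, 1, 0)
invoked at 4, e3 has no predecessors; its own W0 bump gives (1, 0, 0)
e4, invoked 7, takes VC(e1)=(0, 1, 0) under max, adds 1 for W1 → (0, 2, 0)
e7, invoked 12, takes VC(e1)=(0, 1, 0), VC(e2)=(0, 0, 1) under max, adds 1 for W2 → (0, 1, 2)
e5, invoked 8, takes VC(e1)=(0, 1, 0), VC(e3)=(1, 0, 0) under max, adds 1 for W0 → (2, 1, 0)
e8, invoked 14, takes VC(e7)=(0, 1, 2) under max, adds 1 for W2 → (0, 1, 3)
e6, invoked 10, takes VC(e1)=(0, 1, 0), VC(e5)=(2, 1, 0) under max, adds 1 for W0 → (3, 1, 0)
e9, invoked 16, takes VC(e1)=(0, 1, 0), VC(e6)=(3, 1, 0) under max, adds 1 for W0 → (4, 1, 0)
e10, invoked 18, takes VC(e1)=(0, 1, 0), VC(e9)=(4, 1, 0) under max, adds 1 for W0 → (5, 1, 0)
target: VC(e10) = (5, 1, 0)

(5, 1, 0)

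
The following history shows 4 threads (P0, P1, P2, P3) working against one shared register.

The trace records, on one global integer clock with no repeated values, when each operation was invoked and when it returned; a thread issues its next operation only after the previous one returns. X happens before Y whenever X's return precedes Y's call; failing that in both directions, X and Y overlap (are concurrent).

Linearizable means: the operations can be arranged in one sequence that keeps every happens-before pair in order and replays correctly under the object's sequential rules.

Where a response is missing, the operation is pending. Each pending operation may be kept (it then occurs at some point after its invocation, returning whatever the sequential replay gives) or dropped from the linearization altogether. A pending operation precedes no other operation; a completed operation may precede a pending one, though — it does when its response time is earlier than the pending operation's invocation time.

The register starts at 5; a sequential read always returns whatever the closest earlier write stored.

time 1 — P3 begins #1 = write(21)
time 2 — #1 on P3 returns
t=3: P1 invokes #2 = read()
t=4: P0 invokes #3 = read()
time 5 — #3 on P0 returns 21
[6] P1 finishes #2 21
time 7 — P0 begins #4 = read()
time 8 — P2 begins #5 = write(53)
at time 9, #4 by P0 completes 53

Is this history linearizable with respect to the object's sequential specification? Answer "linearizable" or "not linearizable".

linearizable

witness order: #1, #2, #3, #5, #4
step 1: #1 write(21) — value 21
step 2: #2 read() → 21 — value 21
step 3: #3 read() → 21 — value 21
step 4: #5 write(53) (pending, included) — value 53
step 5: #4 read() → 53 — value 53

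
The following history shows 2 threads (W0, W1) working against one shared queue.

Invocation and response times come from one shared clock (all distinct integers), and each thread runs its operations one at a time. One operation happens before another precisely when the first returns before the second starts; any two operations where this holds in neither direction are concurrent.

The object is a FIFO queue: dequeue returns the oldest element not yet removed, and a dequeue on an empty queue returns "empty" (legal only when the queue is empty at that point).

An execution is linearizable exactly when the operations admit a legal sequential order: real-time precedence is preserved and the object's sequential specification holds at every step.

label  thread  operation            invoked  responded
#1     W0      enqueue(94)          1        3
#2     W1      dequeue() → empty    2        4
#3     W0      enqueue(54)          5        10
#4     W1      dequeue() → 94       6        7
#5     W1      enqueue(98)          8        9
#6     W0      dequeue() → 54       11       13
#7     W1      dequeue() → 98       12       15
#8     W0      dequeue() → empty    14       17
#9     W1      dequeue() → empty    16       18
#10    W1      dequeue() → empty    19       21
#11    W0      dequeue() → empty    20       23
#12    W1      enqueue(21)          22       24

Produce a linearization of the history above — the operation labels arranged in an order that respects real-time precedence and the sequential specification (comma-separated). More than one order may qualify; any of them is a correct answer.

#2, #1, #3, #4, #5, #6, #7, #8, #9, #10, #11, #12

step 1: #2 dequeue() → empty — queue <>
step 2: #1 enqueue(94) — queue <94>
step 3: #3 enqueue(54) — queue <94,54>
step 4: #4 dequeue() → 94 — queue <54>
step 5: #5 enqueue(98) — queue <54,98>
step 6: #6 dequeue() → 54 — queue <98>
step 7: #7 dequeue() → 98 — queue <>
step 8: #8 dequeue() → empty — queue <>
step 9: #9 dequeue() → empty — queue <>
step 10: #10 dequeue() → empty — queue <>
step 11: #11 dequeue() → empty — queue <>
step 12: #12 enqueue(21) — queue <21>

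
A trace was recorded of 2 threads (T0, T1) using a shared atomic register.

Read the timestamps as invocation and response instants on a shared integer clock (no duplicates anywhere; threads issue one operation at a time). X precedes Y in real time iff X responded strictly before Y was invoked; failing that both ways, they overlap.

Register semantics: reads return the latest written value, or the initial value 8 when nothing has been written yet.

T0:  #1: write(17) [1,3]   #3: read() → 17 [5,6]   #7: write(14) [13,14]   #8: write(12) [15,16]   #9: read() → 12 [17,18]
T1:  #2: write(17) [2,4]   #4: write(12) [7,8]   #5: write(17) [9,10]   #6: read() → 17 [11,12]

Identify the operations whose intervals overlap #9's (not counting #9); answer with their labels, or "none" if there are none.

none

concurrent with #9 ([17,18]): every op whose interval crosses 17..18
#1 [1,3]: before
#2 [2,4]: before
#3 [5,6]: before
#4 [7,8]: before
#5 [9,10]: before
#6 [11,12]: before
#7 [13,14]: before
#8 [15,16]: before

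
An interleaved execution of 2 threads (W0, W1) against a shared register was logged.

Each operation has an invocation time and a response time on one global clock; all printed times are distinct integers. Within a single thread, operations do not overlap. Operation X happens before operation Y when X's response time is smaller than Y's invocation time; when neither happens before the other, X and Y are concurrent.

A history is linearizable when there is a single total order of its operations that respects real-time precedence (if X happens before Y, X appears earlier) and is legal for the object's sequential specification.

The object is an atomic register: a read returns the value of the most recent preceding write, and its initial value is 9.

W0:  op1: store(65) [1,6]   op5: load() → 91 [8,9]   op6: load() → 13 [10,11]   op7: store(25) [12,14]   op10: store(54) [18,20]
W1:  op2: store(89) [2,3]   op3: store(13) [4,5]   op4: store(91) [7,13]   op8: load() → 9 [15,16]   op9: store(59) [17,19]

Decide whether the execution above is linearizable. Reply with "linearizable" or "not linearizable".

not linearizable

through event 10 a valid linearization exists; event 11 (op6 responding at time 11) ends that
the 5 completed operations admit 3 real-time orders; each fails the register replay
no escape via the 1 pending operation (op4): every completion choice fails
one such order, op1, op2, op3, op5, op6 (pending dropped), breaks at step 4 where op5 load() → 91 is illegal
one such order, op2, op1, op3, op5, op6 (pending dropped), breaks at step 4 where op5 load() → 91 is illegal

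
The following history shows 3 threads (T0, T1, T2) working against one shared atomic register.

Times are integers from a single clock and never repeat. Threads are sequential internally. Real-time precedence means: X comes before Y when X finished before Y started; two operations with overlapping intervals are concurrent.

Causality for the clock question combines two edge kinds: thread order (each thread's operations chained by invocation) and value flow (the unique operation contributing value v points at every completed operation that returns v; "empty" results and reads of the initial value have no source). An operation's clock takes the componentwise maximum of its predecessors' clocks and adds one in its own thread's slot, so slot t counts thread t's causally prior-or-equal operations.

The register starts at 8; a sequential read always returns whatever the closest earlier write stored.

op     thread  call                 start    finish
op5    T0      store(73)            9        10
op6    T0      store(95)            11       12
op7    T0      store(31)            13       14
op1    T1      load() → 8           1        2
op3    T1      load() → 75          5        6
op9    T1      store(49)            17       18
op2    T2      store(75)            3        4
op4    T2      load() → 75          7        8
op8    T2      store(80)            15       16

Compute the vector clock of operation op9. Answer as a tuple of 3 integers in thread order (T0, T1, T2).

invoked at 3, op2 has no predecessors; its own T2 bump gives (0, 0, 1)
invoked at 1, op1 has no predecessors; its own T1 bump gives (0, 1, 0)
invoked at 9, op5 has no predecessors; its own T0 bump gives (1, 0, 0)
from VC(op2)=(0, 0, 1), op4 (invoked 7) maxes components and bumps T2 → (0, 0, 2)
from VC(op5)=(1, 0, 0), op6 (invoked 11) maxes components and bumps T0 → (2, 0, 0)
from VC(op4)=(0, 0, 2), op8 (invoked 15) maxes components and bumps T2 → (0, 0, 3)
from VC(op1)=(0, 1, 0), VC(op2)=(0, 0, 1), op3 (invoked 5) maxes components and bumps T1 → (0, 2, 1)
from VC(op6)=(2, 0, 0), op7 (invoked 13) maxes components and bumps T0 → (3, 0, 0)
from VC(op3)=(0, 2, 1), op9 (invoked 17) maxes components and bumps T1 → (0, 3, 1)
target: VC(op9) = (0, 3, 1)

(0, 3, 1)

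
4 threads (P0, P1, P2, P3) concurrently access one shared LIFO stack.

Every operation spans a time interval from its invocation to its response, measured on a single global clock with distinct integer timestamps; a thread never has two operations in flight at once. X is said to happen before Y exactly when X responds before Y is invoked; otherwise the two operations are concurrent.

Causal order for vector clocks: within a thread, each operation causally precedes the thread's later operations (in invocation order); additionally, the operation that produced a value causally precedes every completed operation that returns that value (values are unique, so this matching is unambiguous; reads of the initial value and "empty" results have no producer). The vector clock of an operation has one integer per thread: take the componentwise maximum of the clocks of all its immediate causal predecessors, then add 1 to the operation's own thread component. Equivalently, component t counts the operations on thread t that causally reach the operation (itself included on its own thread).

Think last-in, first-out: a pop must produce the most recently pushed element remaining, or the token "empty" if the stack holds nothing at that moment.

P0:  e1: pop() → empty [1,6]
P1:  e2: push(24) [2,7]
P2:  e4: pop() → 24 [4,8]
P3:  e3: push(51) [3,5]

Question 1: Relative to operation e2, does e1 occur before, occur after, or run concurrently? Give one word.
concurrent

e1 spans [1,6], e2 spans [2,7]
the intervals overlap in both directions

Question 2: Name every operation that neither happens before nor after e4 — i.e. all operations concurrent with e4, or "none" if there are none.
e1, e2, e3

e4 spans [4,8]; an op avoiding the whole window 4..8 is ordered, any other is concurrent
e1 [1,6]: concurrent
e2 [2,7]: concurrent
e3 [3,5]: concurrent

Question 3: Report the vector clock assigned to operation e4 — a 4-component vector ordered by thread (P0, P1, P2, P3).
(0, 1, 1, 0)

e3, invoked 3, has no incoming edges; only P3's bump applies → (0, 0, 0, 1)
e2, invoked 2, has no incoming edges; only P1's bump applies → (0, 1, 0, 0)
e1, invoked 1, has no incoming edges; only P0's bump applies → (1, 0, 0, 0)
VC(e4, invoked at 4): max of VC(e2)=(0, 1, 0, 0), then +1 on thread P2 → (0, 1, 1, 0)
target: VC(e4) = (0, 1, 1, 0)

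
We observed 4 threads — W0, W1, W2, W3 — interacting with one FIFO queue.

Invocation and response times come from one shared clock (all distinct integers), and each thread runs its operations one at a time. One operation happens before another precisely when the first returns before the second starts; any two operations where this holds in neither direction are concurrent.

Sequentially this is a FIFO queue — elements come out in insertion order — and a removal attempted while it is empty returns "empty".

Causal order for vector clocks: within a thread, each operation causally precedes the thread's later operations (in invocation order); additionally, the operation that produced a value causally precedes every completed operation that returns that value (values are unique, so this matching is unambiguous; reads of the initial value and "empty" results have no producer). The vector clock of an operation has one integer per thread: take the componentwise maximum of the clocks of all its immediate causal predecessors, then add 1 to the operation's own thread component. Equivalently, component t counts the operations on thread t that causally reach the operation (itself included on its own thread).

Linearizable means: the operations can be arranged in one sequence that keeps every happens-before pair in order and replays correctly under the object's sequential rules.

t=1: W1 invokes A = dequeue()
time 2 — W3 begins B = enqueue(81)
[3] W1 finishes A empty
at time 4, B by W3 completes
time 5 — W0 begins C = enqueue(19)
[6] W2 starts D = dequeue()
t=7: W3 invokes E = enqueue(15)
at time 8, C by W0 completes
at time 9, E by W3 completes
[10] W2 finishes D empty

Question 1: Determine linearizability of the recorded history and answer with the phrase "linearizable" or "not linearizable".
cut after 9 events: linearizable; cut after 10 events (D responds, time 10): not linearizable
every one of the 12 real-time-consistent orders over 5 completed FIFO queue ops fails the sequential spec
sample order A, B, C, D, E stalls at step 4 — D dequeue() → empty has no legal effect
sample order A, B, C, E, D stalls at step 5 — D dequeue() → empty has no legal effect

not linearizable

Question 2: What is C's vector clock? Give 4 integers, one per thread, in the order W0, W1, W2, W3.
Answer: (1, 0, 0, 0)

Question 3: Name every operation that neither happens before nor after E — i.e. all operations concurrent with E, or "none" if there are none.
Answer: C, D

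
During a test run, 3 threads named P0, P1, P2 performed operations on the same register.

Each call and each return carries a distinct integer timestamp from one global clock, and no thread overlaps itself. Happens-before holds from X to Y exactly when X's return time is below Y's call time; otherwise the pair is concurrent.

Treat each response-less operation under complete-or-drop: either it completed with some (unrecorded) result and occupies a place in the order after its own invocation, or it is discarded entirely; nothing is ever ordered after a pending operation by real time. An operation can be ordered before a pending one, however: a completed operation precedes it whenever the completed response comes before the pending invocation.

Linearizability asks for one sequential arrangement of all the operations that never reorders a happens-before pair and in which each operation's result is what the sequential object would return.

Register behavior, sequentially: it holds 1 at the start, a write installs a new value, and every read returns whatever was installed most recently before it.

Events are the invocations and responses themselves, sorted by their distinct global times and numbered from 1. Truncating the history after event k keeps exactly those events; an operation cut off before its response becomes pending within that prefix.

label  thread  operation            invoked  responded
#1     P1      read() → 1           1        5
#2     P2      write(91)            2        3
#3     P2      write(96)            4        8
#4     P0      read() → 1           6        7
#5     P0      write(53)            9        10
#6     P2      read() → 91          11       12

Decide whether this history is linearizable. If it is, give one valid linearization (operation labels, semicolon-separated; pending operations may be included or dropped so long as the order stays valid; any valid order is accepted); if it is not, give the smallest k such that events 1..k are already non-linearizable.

not linearizable — minimal violating prefix: 7 events

cut after 6 events: linearizable; cut after 7 events (#4 responds, time 7): not linearizable
3 completed operations, 2 real-time-consistent orders — every register replay fails
no escape via the 1 pending operation (#3): every completion choice fails
take #1, #2, #4 (pending dropped): step 3 already fails, because #4 read() → 1 cannot occur there
take #2, #1, #4 (pending dropped): step 2 already fails, because #1 read() → 1 cannot occur there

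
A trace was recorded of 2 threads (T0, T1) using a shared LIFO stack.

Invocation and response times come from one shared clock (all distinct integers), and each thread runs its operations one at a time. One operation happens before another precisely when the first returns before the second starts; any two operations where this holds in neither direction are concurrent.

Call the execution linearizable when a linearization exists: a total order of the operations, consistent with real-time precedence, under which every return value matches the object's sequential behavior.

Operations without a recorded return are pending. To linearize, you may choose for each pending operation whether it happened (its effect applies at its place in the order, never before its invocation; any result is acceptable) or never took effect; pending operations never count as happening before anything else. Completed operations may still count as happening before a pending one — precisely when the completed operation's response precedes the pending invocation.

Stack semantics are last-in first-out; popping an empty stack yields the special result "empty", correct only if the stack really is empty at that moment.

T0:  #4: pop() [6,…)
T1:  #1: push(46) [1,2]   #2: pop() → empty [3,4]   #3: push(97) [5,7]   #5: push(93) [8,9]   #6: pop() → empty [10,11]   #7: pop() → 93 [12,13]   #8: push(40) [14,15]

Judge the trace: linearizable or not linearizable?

not linearizable

the violation lands at event 4, #2's response at time 4: events 1..3 linearize, events 1..4 do not
the completed operations (2 total) allow one real-time order; the LIFO stack replay rejects it
for example #1, #2 fails at step 2: #2 pop() → empty is not legal there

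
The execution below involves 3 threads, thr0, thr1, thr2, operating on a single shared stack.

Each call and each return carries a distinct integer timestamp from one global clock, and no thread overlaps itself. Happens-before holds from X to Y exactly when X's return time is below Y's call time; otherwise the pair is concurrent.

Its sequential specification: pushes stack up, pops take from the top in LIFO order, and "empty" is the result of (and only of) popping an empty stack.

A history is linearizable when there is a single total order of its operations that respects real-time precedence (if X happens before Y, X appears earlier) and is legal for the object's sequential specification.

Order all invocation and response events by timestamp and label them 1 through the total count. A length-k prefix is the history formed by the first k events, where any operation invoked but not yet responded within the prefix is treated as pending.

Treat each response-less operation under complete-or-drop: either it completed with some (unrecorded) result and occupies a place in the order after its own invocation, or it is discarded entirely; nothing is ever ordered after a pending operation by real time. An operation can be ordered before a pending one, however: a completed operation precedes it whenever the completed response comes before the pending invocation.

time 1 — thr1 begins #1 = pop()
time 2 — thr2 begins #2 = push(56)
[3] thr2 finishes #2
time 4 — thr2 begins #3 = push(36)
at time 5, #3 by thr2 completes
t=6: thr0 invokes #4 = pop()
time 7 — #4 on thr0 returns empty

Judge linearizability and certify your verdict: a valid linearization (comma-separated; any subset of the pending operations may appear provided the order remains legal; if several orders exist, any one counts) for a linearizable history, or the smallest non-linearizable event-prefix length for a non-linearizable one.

not linearizable — minimal violating prefix: 7 events

through event 6 a valid linearization exists; event 7 (#4 responding at time 7) ends that
exactly one order of the 3 completed ops respects real time; the stack replay fails
include/drop combinations of the 1 pending operation (#1) were all tried; none helps
e.g. #2, #3, #4 (pending dropped): illegal at step 3, since #4 pop() → empty cannot apply there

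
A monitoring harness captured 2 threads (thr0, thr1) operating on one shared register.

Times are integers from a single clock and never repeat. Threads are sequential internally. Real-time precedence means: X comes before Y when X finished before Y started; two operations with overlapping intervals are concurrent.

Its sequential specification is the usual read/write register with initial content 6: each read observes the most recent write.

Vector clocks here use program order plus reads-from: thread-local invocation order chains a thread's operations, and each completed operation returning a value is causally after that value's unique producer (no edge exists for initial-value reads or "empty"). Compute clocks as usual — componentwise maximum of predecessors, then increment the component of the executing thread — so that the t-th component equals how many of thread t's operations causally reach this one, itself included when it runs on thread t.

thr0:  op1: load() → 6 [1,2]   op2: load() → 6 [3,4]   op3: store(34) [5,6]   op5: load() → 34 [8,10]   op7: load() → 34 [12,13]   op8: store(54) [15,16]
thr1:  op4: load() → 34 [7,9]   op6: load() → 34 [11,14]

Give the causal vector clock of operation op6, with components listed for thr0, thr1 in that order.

invoked at 1, op1 has no predecessors; its own thr0 bump gives (1, 0)
merge at op2 (invoked 3): VC(op1)=(1, 0), own-thread bump on thr0 → (2, 0)
merge at op3 (invoked 5): VC(op2)=(2, 0), own-thread bump on thr0 → (3, 0)
merge at op4 (invoked 7): VC(op3)=(3, 0), own-thread bump on thr1 → (3, 1)
merge at op5 (invoked 8): VC(op3)=(3, 0), own-thread bump on thr0 → (4, 0)
merge at op6 (invoked 11): VC(op3)=(3, 0), VC(op4)=(3, 1), own-thread bump on thr1 → (3, 2)
merge at op7 (invoked 12): VC(op3)=(3, 0), VC(op5)=(4, 0), own-thread bump on thr0 → (5, 0)
merge at op8 (invoked 15): VC(op7)=(5, 0), own-thread bump on thr0 → (6, 0)
target: VC(op6) = (3, 2)

(3, 2)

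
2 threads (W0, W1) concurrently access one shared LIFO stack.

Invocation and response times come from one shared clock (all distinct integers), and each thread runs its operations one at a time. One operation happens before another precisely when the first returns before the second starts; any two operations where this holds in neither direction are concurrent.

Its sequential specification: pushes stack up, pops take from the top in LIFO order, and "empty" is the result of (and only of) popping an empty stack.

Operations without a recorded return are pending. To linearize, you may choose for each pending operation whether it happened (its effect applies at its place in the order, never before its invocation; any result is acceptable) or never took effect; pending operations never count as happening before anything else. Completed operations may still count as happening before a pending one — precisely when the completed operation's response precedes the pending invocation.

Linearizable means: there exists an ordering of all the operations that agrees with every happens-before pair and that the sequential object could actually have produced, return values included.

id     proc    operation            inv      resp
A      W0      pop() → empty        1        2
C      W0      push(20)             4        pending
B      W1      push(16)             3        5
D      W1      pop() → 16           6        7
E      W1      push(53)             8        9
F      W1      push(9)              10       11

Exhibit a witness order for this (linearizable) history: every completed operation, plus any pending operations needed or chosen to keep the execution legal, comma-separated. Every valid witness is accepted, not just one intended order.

A, B, D, C, E, F

1. A pop() → empty, leaving stack <>
2. B push(16), leaving stack <16>
3. D pop() → 16, leaving stack <>
4. C push(20) (pending, included), leaving stack <20>
5. E push(53), leaving stack <20,53>
6. F push(9), leaving stack <20,53,9>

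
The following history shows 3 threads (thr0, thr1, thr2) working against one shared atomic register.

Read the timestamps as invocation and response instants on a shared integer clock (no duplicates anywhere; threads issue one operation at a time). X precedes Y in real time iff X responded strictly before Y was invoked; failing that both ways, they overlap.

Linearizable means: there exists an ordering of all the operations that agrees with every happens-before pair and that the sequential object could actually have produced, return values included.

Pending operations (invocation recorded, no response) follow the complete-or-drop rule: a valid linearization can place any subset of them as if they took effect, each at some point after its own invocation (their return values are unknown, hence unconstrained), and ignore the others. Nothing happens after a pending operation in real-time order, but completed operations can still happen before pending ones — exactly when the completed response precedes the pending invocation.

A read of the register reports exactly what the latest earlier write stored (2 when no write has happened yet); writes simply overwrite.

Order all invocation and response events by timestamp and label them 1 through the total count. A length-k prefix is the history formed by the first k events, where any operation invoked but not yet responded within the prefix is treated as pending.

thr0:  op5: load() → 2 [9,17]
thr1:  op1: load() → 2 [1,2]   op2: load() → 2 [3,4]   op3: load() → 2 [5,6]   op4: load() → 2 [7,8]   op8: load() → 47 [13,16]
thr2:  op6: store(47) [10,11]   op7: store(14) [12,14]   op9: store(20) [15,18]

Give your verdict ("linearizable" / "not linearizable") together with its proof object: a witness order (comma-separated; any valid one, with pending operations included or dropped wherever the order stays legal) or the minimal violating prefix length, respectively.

after step 1 (op1 load() → 2): value 2
after step 2 (op2 load() → 2): value 2
after step 3 (op3 load() → 2): value 2
after step 4 (op4 load() → 2): value 2
after step 5 (op5 load() → 2): value 2
after step 6 (op6 store(47)): value 47
after step 7 (op8 load() → 47): value 47
after step 8 (op7 store(14)): value 14
after step 9 (op9 store(20)): value 20

linearizable — witness: op1, op2, op3, op4, op5, op6, op8, op7, op9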